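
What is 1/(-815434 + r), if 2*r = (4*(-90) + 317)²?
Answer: -2/1629019 ≈ -1.2277e-6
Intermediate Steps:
r = 1849/2 (r = (4*(-90) + 317)²/2 = (-360 + 317)²/2 = (½)*(-43)² = (½)*1849 = 1849/2 ≈ 924.50)
1/(-815434 + r) = 1/(-815434 + 1849/2) = 1/(-1629019/2) = -2/1629019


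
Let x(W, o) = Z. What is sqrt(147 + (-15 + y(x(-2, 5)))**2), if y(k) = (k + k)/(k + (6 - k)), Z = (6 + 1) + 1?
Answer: 2*sqrt(673)/3 ≈ 17.295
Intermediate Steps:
Z = 8 (Z = 7 + 1 = 8)
x(W, o) = 8
y(k) = k/3 (y(k) = (2*k)/6 = (2*k)*(1/6) = k/3)
sqrt(147 + (-15 + y(x(-2, 5)))**2) = sqrt(147 + (-15 + (1/3)*8)**2) = sqrt(147 + (-15 + 8/3)**2) = sqrt(147 + (-37/3)**2) = sqrt(147 + 1369/9) = sqrt(2692/9) = 2*sqrt(673)/3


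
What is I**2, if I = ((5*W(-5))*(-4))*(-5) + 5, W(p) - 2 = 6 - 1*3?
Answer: 255025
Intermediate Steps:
W(p) = 5 (W(p) = 2 + (6 - 1*3) = 2 + (6 - 3) = 2 + 3 = 5)
I = 505 (I = ((5*5)*(-4))*(-5) + 5 = (25*(-4))*(-5) + 5 = -100*(-5) + 5 = 500 + 5 = 505)
I**2 = 505**2 = 255025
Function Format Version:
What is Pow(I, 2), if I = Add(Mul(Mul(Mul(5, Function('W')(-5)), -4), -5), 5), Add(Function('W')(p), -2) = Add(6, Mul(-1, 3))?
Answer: 255025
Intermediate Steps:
Function('W')(p) = 5 (Function('W')(p) = Add(2, Add(6, Mul(-1, 3))) = Add(2, Add(6, -3)) = Add(2, 3) = 5)
I = 505 (I = Add(Mul(Mul(Mul(5, 5), -4), -5), 5) = Add(Mul(Mul(25, -4), -5), 5) = Add(Mul(-100, -5), 5) = Add(500, 5) = 505)
Pow(I, 2) = Pow(505, 2) = 255025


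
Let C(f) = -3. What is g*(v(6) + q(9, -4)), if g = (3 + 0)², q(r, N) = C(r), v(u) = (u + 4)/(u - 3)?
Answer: 3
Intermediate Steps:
v(u) = (4 + u)/(-3 + u)
q(r, N) = -3
g = 9 (g = 3² = 9)
g*(v(6) + q(9, -4)) = 9*((4 + 6)/(-3 + 6) - 3) = 9*(10/3 - 3) = 9*(⅓) = 3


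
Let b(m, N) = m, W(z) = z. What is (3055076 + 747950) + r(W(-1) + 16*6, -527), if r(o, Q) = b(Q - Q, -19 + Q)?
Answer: 3803026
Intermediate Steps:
r(o, Q) = 0 (r(o, Q) = Q - Q = 0)
(3055076 + 747950) + r(W(-1) + 16*6, -527) = (3055076 + 747950) + 0 = 3803026 + 0 = 3803026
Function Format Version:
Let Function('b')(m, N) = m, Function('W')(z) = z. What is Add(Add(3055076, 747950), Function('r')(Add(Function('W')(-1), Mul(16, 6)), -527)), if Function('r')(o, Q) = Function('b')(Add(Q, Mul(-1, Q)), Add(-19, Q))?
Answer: 3803026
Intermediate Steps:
Function('r')(o, Q) = 0 (Function('r')(o, Q) = Add(Q, Mul(-1, Q)) = 0)
Add(Add(3055076, 747950), Function('r')(Add(Function('W')(-1), Mul(16, 6)), -527)) = Add(Add(3055076, 747950), 0) = Add(3803026, 0) = 3803026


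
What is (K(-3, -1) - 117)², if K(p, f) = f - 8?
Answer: 15876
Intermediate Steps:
K(p, f) = -8 + f
(K(-3, -1) - 117)² = ((-8 - 1) - 117)² = (-9 - 117)² = (-126)² = 15876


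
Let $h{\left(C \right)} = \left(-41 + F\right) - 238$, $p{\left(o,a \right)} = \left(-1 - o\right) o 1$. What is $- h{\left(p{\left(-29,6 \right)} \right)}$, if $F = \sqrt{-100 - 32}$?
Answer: $279 - 2 i \sqrt{33} \approx 279.0 - 11.489 i$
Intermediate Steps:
$F = 2 i \sqrt{33}$ ($F = \sqrt{-132} = 2 i \sqrt{33} \approx 11.489 i$)
$p{\left(o,a \right)} = o \left(-1 - o\right)$ ($p{\left(o,a \right)} = o \left(-1 - o\right) 1 = o \left(-1 - o\right)$)
$h{\left(C \right)} = -279 + 2 i \sqrt{33}$ ($h{\left(C \right)} = \left(-41 + 2 i \sqrt{33}\right) - 238 = -279 + 2 i \sqrt{33}$)
$- h{\left(p{\left(-29,6 \right)} \right)} = - (-279 + 2 i \sqrt{33}) = 279 - 2 i \sqrt{33}$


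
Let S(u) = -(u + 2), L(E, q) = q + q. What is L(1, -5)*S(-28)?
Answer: -260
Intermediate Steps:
L(E, q) = 2*q
S(u) = -2 - u (S(u) = -(2 + u) = -2 - u)
L(1, -5)*S(-28) = (2*(-5))*(-2 - 1*(-28)) = -10*(-2 + 28) = -10*26 = -260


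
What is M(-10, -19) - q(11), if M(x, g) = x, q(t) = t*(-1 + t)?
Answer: -120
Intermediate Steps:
M(-10, -19) - q(11) = -10 - 11*(-1 + 11) = -10 - 11*10 = -10 - 1*110 = -10 - 110 = -120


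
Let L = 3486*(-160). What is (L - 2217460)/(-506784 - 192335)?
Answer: 2775220/699119 ≈ 3.9696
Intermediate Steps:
L = -557760
(L - 2217460)/(-506784 - 192335) = (-557760 - 2217460)/(-506784 - 192335) = -2775220/(-699119) = -2775220*(-1/699119) = 2775220/699119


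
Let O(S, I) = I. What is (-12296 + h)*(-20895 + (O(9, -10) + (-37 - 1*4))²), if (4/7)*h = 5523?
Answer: 96253881/2 ≈ 4.8127e+7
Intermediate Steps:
h = 38661/4 (h = (7/4)*5523 = 38661/4 ≈ 9665.3)
(-12296 + h)*(-20895 + (O(9, -10) + (-37 - 1*4))²) = (-12296 + 38661/4)*(-20895 + (-10 + (-37 - 1*4))²) = -10523*(-20895 + (-10 + (-37 - 4))²)/4 = -10523*(-20895 + (-10 - 41)²)/4 = -10523*(-20895 + (-51)²)/4 = -10523*(-20895 + 2601)/4 = -10523/4*(-18294) = 96253881/2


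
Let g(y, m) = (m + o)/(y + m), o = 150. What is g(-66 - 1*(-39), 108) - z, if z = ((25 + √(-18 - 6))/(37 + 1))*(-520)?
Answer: 177134/513 + 520*I*√6/19 ≈ 345.29 + 67.039*I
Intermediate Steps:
g(y, m) = (150 + m)/(m + y) (g(y, m) = (m + 150)/(y + m) = (150 + m)/(m + y))
z = -6500/19 - 520*I*√6/19 (z = ((25 + √(-24))/38)*(-520) = ((25 + 2*I*√6)*(1/38))*(-520) = (25/38 + I*√6/19)*(-520) = -6500/19 - 520*I*√6/19 ≈ -342.11 - 67.039*I)
g(-66 - 1*(-39), 108) - z = (150 + 108)/(108 + (-66 - 1*(-39))) - (-6500/19 - 520*I*√6/19) = 258/(108 + (-66 + 39)) + (6500/19 + 520*I*√6/19) = 258/(108 - 27) + (6500/19 + 520*I*√6/19) = 258/81 + (6500/19 + 520*I*√6/19) = (1/81)*258 + (6500/19 + 520*I*√6/19) = 86/27 + (6500/19 + 520*I*√6/19) = 177134/513 + 520*I*√6/19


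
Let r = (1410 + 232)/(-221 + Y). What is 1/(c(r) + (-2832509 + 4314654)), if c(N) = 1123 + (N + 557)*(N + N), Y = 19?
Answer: 10201/15039790956 ≈ 6.7827e-7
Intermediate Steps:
r = -821/101 (r = (1410 + 232)/(-221 + 19) = 1642/(-202) = 1642*(-1/202) = -821/101 ≈ -8.1287)
c(N) = 1123 + 2*N*(557 + N) (c(N) = 1123 + (557 + N)*(2*N) = 1123 + 2*N*(557 + N))
1/(c(r) + (-2832509 + 4314654)) = 1/((1123 + 2*(-821/101)² + 1114*(-821/101)) + (-2832509 + 4314654)) = 1/((1123 + 2*(674041/10201) - 914594/101) + 1482145) = 1/((1123 + 1348082/10201 - 914594/101) + 1482145) = 1/(-79570189/10201 + 1482145) = 1/(15039790956/10201) = 10201/15039790956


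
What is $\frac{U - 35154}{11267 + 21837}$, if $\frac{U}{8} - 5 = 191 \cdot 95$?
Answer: $\frac{55023}{16552} \approx 3.3242$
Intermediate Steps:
$U = 145200$ ($U = 40 + 8 \cdot 191 \cdot 95 = 40 + 8 \cdot 18145 = 40 + 145160 = 145200$)
$\frac{U - 35154}{11267 + 21837} = \frac{145200 - 35154}{11267 + 21837} = \frac{110046}{33104} = 110046 \cdot \frac{1}{33104} = \frac{55023}{16552}$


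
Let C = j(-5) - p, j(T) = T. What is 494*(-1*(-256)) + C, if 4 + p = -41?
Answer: 126504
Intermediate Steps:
p = -45 (p = -4 - 41 = -45)
C = 40 (C = -5 - 1*(-45) = -5 + 45 = 40)
494*(-1*(-256)) + C = 494*(-1*(-256)) + 40 = 494*256 + 40 = 126464 + 40 = 126504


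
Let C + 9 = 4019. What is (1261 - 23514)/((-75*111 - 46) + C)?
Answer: 3179/623 ≈ 5.1027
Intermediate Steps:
C = 4010 (C = -9 + 4019 = 4010)
(1261 - 23514)/((-75*111 - 46) + C) = (1261 - 23514)/((-75*111 - 46) + 4010) = -22253/((-8325 - 46) + 4010) = -22253/(-8371 + 4010) = -22253/(-4361) = -22253*(-1/4361) = 3179/623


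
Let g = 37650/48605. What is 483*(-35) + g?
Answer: -164325975/9721 ≈ -16904.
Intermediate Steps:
g = 7530/9721 (g = 37650*(1/48605) = 7530/9721 ≈ 0.77461)
483*(-35) + g = 483*(-35) + 7530/9721 = -16905 + 7530/9721 = -164325975/9721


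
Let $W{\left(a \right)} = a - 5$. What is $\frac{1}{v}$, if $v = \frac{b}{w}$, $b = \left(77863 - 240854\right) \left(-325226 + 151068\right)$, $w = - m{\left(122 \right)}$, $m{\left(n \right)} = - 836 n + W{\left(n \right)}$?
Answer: $\frac{101875}{28386186578} \approx 3.5889 \cdot 10^{-6}$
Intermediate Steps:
$W{\left(a \right)} = -5 + a$
$m{\left(n \right)} = -5 - 835 n$ ($m{\left(n \right)} = - 836 n + \left(-5 + n\right) = -5 - 835 n$)
$w = 101875$ ($w = - (-5 - 101870) = \left(-1\right) \left(-101875\right) = 101875$)
$b = 28386186578$ ($b = \left(-162991\right) \left(-174158\right) = 28386186578$)
$v = \frac{28386186578}{101875} \approx 2.7864 \cdot 10^{5}$
$\frac{1}{v} = \frac{1}{\frac{28386186578}{101875}} = \frac{101875}{28386186578}$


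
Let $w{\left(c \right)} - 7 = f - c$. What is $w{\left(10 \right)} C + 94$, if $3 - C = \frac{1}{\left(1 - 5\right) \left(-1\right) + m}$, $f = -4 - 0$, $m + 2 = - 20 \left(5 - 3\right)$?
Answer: $\frac{2767}{38} \approx 72.816$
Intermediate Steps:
$m = -42$ ($m = -2 - 20 \left(5 - 3\right) = -2 - 40 = -42$)
$f = -4$ ($f = -4 + 0 = -4$)
$w{\left(c \right)} = 3 - c$ ($w{\left(c \right)} = 7 - \left(4 + c\right) = 3 - c$)
$C = \frac{115}{38}$ ($C = 3 - \frac{1}{\left(1 - 5\right) \left(-1\right) - 42} = 3 - \frac{1}{\left(-4\right) \left(-1\right) - 42} = 3 - \frac{1}{4 - 42} = 3 - \frac{1}{-38} = 3 - - \frac{1}{38} = 3 + \frac{1}{38} = \frac{115}{38} \approx 3.0263$)
$w{\left(10 \right)} C + 94 = \left(3 - 10\right) \frac{115}{38} + 94 = \left(-7\right) \frac{115}{38} + 94 = - \frac{805}{38} + 94 = \frac{2767}{38}$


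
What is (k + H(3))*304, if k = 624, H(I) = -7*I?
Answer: 183312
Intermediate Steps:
(k + H(3))*304 = (624 - 7*3)*304 = (624 - 21)*304 = 603*304 = 183312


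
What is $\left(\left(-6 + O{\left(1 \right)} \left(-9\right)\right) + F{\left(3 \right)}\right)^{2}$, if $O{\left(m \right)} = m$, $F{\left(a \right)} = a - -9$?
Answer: $9$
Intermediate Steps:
$F{\left(a \right)} = 9 + a$ ($F{\left(a \right)} = a + 9 = 9 + a$)
$\left(\left(-6 + O{\left(1 \right)} \left(-9\right)\right) + F{\left(3 \right)}\right)^{2} = \left(\left(-6 + 1 \left(-9\right)\right) + \left(9 + 3\right)\right)^{2} = \left(\left(-6 - 9\right) + 12\right)^{2} = \left(-15 + 12\right)^{2} = \left(-3\right)^{2} = 9$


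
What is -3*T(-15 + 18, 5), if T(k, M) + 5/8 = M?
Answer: -105/8 ≈ -13.125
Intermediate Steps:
T(k, M) = -5/8 + M
-3*T(-15 + 18, 5) = -3*(-5/8 + 5) = -3*35/8 = -105/8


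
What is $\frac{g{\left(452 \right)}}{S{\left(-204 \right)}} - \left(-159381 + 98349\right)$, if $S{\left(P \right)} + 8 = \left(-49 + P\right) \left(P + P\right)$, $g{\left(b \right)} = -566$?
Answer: $\frac{3149739173}{51608} \approx 61032.0$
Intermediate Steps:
$S{\left(P \right)} = -8 + 2 P \left(-49 + P\right)$ ($S{\left(P \right)} = -8 + \left(-49 + P\right) \left(P + P\right) = -8 + \left(-49 + P\right) 2 P = -8 + 2 P \left(-49 + P\right)$)
$\frac{g{\left(452 \right)}}{S{\left(-204 \right)}} - \left(-159381 + 98349\right) = - \frac{566}{-8 - -19992 + 2 \left(-204\right)^{2}} - \left(-159381 + 98349\right) = - \frac{566}{-8 + 19992 + 2 \cdot 41616} - -61032 = - \frac{566}{-8 + 19992 + 83232} + 61032 = - \frac{566}{103216} + 61032 = \left(-566\right) \frac{1}{103216} + 61032 = - \frac{283}{51608} + 61032 = \frac{3149739173}{51608}$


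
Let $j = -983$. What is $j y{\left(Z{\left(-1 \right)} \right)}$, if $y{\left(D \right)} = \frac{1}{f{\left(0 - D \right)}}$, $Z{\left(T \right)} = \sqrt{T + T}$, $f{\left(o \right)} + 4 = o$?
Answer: $\frac{1966}{9} - \frac{983 i \sqrt{2}}{18} \approx 218.44 - 77.232 i$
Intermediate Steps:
$f{\left(o \right)} = -4 + o$
$Z{\left(T \right)} = \sqrt{2} \sqrt{T}$ ($Z{\left(T \right)} = \sqrt{2 T} = \sqrt{2} \sqrt{T}$)
$y{\left(D \right)} = \frac{1}{-4 - D}$ ($y{\left(D \right)} = \frac{1}{-4 + \left(0 - D\right)} = \frac{1}{-4 - D}$)
$j y{\left(Z{\left(-1 \right)} \right)} = - 983 \left(- \frac{1}{4 + \sqrt{2} \sqrt{-1}}\right) = - 983 \left(- \frac{1}{4 + \sqrt{2} i}\right) = - 983 \left(- \frac{1}{4 + i \sqrt{2}}\right) = \frac{983}{4 + i \sqrt{2}}$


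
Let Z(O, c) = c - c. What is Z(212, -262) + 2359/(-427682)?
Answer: -2359/427682 ≈ -0.0055158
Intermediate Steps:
Z(O, c) = 0
Z(212, -262) + 2359/(-427682) = 0 + 2359/(-427682) = 0 + 2359*(-1/427682) = 0 - 2359/427682 = -2359/427682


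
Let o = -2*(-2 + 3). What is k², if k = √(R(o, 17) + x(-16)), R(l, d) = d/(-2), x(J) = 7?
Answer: -3/2 ≈ -1.5000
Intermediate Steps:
o = -2 (o = -2*1 = -2)
R(l, d) = -d/2 (R(l, d) = d*(-½) = -d/2)
k = I*√6/2 (k = √(-½*17 + 7) = √(-17/2 + 7) = √(-3/2) = I*√6/2 ≈ 1.2247*I)
k² = (I*√6/2)² = -3/2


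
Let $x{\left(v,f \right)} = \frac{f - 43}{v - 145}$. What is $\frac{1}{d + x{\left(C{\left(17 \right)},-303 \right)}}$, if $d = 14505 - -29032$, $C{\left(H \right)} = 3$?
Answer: $\frac{71}{3091300} \approx 2.2968 \cdot 10^{-5}$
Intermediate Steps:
$x{\left(v,f \right)} = \frac{-43 + f}{-145 + v}$
$d = 43537$ ($d = 14505 + 29032 = 43537$)
$\frac{1}{d + x{\left(C{\left(17 \right)},-303 \right)}} = \frac{1}{43537 + \frac{-43 - 303}{-145 + 3}} = \frac{1}{43537 + \frac{1}{-142} \left(-346\right)} = \frac{1}{43537 - - \frac{173}{71}} = \frac{1}{43537 + \frac{173}{71}} = \frac{1}{\frac{3091300}{71}} = \frac{71}{3091300}$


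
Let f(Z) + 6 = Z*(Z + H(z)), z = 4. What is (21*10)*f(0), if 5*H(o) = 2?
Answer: -1260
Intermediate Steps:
H(o) = ⅖ (H(o) = (⅕)*2 = ⅖)
f(Z) = -6 + Z*(⅖ + Z) (f(Z) = -6 + Z*(Z + ⅖) = -6 + Z*(⅖ + Z))
(21*10)*f(0) = (21*10)*(-6 + 0² + (⅖)*0) = 210*(-6 + 0 + 0) = 210*(-6) = -1260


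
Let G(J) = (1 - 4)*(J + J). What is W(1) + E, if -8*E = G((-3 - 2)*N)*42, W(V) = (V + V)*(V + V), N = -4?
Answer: 634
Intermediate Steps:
W(V) = 4*V² (W(V) = (2*V)*(2*V) = 4*V²)
G(J) = -6*J
E = 630 (E = -(-6*(-3 - 2)*(-4))*42/8 = -(-(-30)*(-4))*42/8 = -(-6*20)*42/8 = -(-15)*42 = -⅛*(-5040) = 630)
W(1) + E = 4*1² + 630 = 4*1 + 630 = 4 + 630 = 634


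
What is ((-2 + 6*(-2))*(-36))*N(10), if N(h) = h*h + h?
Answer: 55440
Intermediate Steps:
N(h) = h + h**2 (N(h) = h**2 + h = h + h**2)
((-2 + 6*(-2))*(-36))*N(10) = ((-2 + 6*(-2))*(-36))*(10*(1 + 10)) = ((-2 - 12)*(-36))*(10*11) = -14*(-36)*110 = 504*110 = 55440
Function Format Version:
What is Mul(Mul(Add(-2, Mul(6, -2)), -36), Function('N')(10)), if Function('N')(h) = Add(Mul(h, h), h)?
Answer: 55440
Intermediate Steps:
Function('N')(h) = Add(h, Pow(h, 2)) (Function('N')(h) = Add(Pow(h, 2), h) = Add(h, Pow(h, 2)))
Mul(Mul(Add(-2, Mul(6, -2)), -36), Function('N')(10)) = Mul(Mul(Add(-2, Mul(6, -2)), -36), Mul(10, Add(1, 10))) = Mul(Mul(Add(-2, -12), -36), Mul(10, 11)) = Mul(Mul(-14, -36), 110) = Mul(504, 110) = 55440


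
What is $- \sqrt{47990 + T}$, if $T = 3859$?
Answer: $- 3 \sqrt{5761} \approx -227.7$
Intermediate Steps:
$- \sqrt{47990 + T} = - \sqrt{47990 + 3859} = - \sqrt{51849} = - 3 \sqrt{5761}$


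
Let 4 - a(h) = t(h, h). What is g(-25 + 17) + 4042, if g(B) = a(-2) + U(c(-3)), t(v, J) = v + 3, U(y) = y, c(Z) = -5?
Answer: 4040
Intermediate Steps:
t(v, J) = 3 + v
a(h) = 1 - h (a(h) = 4 - (3 + h) = 4 + (-3 - h) = 1 - h)
g(B) = -2 (g(B) = (1 - 1*(-2)) - 5 = (1 + 2) - 5 = 3 - 5 = -2)
g(-25 + 17) + 4042 = -2 + 4042 = 4040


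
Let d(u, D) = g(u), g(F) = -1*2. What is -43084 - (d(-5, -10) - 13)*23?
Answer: -42739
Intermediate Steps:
g(F) = -2
d(u, D) = -2
-43084 - (d(-5, -10) - 13)*23 = -43084 - (-2 - 13)*23 = -43084 - (-15)*23 = -43084 - 1*(-345) = -43084 + 345 = -42739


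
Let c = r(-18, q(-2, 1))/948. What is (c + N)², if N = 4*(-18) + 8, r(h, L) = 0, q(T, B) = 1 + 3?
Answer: 4096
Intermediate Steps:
q(T, B) = 4
c = 0 (c = 0/948 = 0*(1/948) = 0)
N = -64 (N = -72 + 8 = -64)
(c + N)² = (0 - 64)² = (-64)² = 4096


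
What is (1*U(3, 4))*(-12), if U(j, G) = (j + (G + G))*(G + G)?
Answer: -1056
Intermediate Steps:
U(j, G) = 2*G*(j + 2*G) (U(j, G) = (j + 2*G)*(2*G) = 2*G*(j + 2*G))
(1*U(3, 4))*(-12) = (1*(2*4*(3 + 2*4)))*(-12) = (1*(2*4*(3 + 8)))*(-12) = (1*(2*4*11))*(-12) = (1*88)*(-12) = 88*(-12) = -1056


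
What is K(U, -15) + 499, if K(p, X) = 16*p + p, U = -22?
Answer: 125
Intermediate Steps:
K(p, X) = 17*p
K(U, -15) + 499 = 17*(-22) + 499 = -374 + 499 = 125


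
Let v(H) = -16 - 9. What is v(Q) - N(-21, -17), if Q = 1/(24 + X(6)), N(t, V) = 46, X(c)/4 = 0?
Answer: -71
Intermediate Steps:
X(c) = 0 (X(c) = 4*0 = 0)
Q = 1/24 (Q = 1/(24 + 0) = 1/24 ≈ 0.041667)
v(H) = -25
v(Q) - N(-21, -17) = -25 - 1*46 = -25 - 46 = -71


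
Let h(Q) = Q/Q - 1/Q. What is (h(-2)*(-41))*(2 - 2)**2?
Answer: 0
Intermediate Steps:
h(Q) = 1 - 1/Q
(h(-2)*(-41))*(2 - 2)**2 = (((-1 - 2)/(-2))*(-41))*(2 - 2)**2 = (-1/2*(-3)*(-41))*0**2 = ((3/2)*(-41))*0 = -123/2*0 = 0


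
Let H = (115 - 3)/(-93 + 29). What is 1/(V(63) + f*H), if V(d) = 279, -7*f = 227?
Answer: 4/1343 ≈ 0.0029784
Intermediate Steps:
H = -7/4 (H = 112/(-64) = 112*(-1/64) = -7/4 ≈ -1.7500)
f = -227/7 (f = -⅐*227 = -227/7 ≈ -32.429)
1/(V(63) + f*H) = 1/(279 - 227/7*(-7/4)) = 1/(279 + 227/4) = 1/(1343/4) = 4/1343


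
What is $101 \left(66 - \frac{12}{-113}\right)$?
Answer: $\frac{754470}{113} \approx 6676.7$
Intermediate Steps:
$101 \left(66 - \frac{12}{-113}\right) = 101 \left(66 - - \frac{12}{113}\right) = 101 \left(66 + \frac{12}{113}\right) = 101 \cdot \frac{7470}{113} = \frac{754470}{113}$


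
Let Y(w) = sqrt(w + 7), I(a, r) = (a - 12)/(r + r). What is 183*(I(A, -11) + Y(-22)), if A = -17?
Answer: 5307/22 + 183*I*sqrt(15) ≈ 241.23 + 708.76*I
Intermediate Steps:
I(a, r) = (-12 + a)/(2*r) (I(a, r) = (-12 + a)/((2*r)) = (-12 + a)*(1/(2*r)) = (-12 + a)/(2*r))
Y(w) = sqrt(7 + w)
183*(I(A, -11) + Y(-22)) = 183*((1/2)*(-12 - 17)/(-11) + sqrt(7 - 22)) = 183*((1/2)*(-1/11)*(-29) + sqrt(-15)) = 183*(29/22 + I*sqrt(15)) = 5307/22 + 183*I*sqrt(15)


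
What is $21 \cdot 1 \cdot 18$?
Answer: $378$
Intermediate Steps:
$21 \cdot 1 \cdot 18 = 21 \cdot 18 = 378$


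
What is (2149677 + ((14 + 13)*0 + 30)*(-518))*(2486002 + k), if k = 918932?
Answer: 7266595631958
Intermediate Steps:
(2149677 + ((14 + 13)*0 + 30)*(-518))*(2486002 + k) = (2149677 + ((14 + 13)*0 + 30)*(-518))*(2486002 + 918932) = (2149677 + (27*0 + 30)*(-518))*3404934 = (2149677 + (0 + 30)*(-518))*3404934 = (2149677 + 30*(-518))*3404934 = (2149677 - 15540)*3404934 = 2134137*3404934 = 7266595631958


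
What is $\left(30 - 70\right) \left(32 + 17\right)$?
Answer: $-1960$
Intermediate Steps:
$\left(30 - 70\right) \left(32 + 17\right) = \left(-40\right) 49 = -1960$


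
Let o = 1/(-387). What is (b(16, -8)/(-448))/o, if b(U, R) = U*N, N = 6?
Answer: 1161/14 ≈ 82.929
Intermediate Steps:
b(U, R) = 6*U (b(U, R) = U*6 = 6*U)
o = -1/387 ≈ -0.0025840
(b(16, -8)/(-448))/o = ((6*16)/(-448))/(-1/387) = (96*(-1/448))*(-387) = -3/14*(-387) = 1161/14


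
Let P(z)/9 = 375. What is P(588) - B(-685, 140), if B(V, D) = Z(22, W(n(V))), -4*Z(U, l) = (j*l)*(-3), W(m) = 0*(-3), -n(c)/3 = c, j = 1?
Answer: 3375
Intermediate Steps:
n(c) = -3*c
W(m) = 0
Z(U, l) = 3*l/4 (Z(U, l) = -1*l*(-3)/4 = -l*(-3)/4 = -(-3)*l/4 = 3*l/4)
B(V, D) = 0 (B(V, D) = (3/4)*0 = 0)
P(z) = 3375 (P(z) = 9*375 = 3375)
P(588) - B(-685, 140) = 3375 - 1*0 = 3375 + 0 = 3375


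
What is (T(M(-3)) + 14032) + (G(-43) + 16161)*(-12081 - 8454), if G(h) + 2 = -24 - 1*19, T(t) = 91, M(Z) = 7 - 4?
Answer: -330927937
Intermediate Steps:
M(Z) = 3
G(h) = -45 (G(h) = -2 + (-24 - 1*19) = -2 + (-24 - 19) = -2 - 43 = -45)
(T(M(-3)) + 14032) + (G(-43) + 16161)*(-12081 - 8454) = (91 + 14032) + (-45 + 16161)*(-12081 - 8454) = 14123 + 16116*(-20535) = 14123 - 330942060 = -330927937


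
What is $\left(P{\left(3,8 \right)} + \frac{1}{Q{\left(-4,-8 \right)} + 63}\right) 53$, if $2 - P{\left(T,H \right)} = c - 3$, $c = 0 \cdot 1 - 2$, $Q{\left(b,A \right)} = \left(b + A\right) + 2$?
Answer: $372$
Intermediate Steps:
$Q{\left(b,A \right)} = 2 + A + b$ ($Q{\left(b,A \right)} = \left(A + b\right) + 2 = 2 + A + b$)
$c = -2$ ($c = 0 - 2 = -2$)
$P{\left(T,H \right)} = 7$ ($P{\left(T,H \right)} = 2 - \left(-2 - 3\right) = 2 - -5 = 2 + 5 = 7$)
$\left(P{\left(3,8 \right)} + \frac{1}{Q{\left(-4,-8 \right)} + 63}\right) 53 = \left(7 + \frac{1}{\left(2 - 8 - 4\right) + 63}\right) 53 = \left(7 + \frac{1}{-10 + 63}\right) 53 = \left(7 + \frac{1}{53}\right) 53 = \frac{372}{53} \cdot 53 = 372$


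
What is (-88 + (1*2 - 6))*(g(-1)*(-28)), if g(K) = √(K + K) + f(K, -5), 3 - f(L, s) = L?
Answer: 10304 + 2576*I*√2 ≈ 10304.0 + 3643.0*I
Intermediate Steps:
f(L, s) = 3 - L
g(K) = 3 - K + √2*√K (g(K) = √(K + K) + (3 - K) = √(2*K) + (3 - K) = √2*√K + (3 - K) = 3 - K + √2*√K)
(-88 + (1*2 - 6))*(g(-1)*(-28)) = (-88 + (1*2 - 6))*((3 - 1*(-1) + √2*√(-1))*(-28)) = (-88 + (2 - 6))*((3 + 1 + √2*I)*(-28)) = (-88 - 4)*((3 + 1 + I*√2)*(-28)) = -92*(4 + I*√2)*(-28) = -92*(-112 - 28*I*√2) = 10304 + 2576*I*√2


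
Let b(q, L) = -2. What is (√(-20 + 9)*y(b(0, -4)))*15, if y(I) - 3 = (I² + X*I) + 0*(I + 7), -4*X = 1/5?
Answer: 213*I*√11/2 ≈ 353.22*I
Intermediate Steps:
X = -1/20 (X = -¼/5 = -¼*⅕ = -1/20 ≈ -0.050000)
y(I) = 3 + I² - I/20 (y(I) = 3 + ((I² - I/20) + 0*(I + 7)) = 3 + ((I² - I/20) + 0*(7 + I)) = 3 + ((I² - I/20) + 0) = 3 + (I² - I/20) = 3 + I² - I/20)
(√(-20 + 9)*y(b(0, -4)))*15 = (√(-20 + 9)*(3 + (-2)² - 1/20*(-2)))*15 = (√(-11)*(3 + 4 + ⅒))*15 = ((I*√11)*(71/10))*15 = (71*I*√11/10)*15 = 213*I*√11/2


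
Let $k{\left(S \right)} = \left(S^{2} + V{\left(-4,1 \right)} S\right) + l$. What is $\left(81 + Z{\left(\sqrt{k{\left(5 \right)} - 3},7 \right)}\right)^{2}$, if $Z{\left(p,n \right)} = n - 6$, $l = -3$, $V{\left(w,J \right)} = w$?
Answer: $6724$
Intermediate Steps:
$k{\left(S \right)} = -3 + S^{2} - 4 S$ ($k{\left(S \right)} = \left(S^{2} - 4 S\right) - 3 = -3 + S^{2} - 4 S$)
$Z{\left(p,n \right)} = -6 + n$
$\left(81 + Z{\left(\sqrt{k{\left(5 \right)} - 3},7 \right)}\right)^{2} = \left(81 + \left(-6 + 7\right)\right)^{2} = \left(81 + 1\right)^{2} = 82^{2} = 6724$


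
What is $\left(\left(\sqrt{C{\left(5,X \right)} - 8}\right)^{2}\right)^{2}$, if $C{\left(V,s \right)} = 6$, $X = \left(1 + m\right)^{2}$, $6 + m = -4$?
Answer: $4$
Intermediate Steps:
$m = -10$ ($m = -6 - 4 = -10$)
$X = 81$ ($X = \left(1 - 10\right)^{2} = \left(-9\right)^{2} = 81$)
$\left(\left(\sqrt{C{\left(5,X \right)} - 8}\right)^{2}\right)^{2} = \left(\left(\sqrt{6 - 8}\right)^{2}\right)^{2} = \left(\left(\sqrt{-2}\right)^{2}\right)^{2} = \left(\left(i \sqrt{2}\right)^{2}\right)^{2} = \left(-2\right)^{2} = 4$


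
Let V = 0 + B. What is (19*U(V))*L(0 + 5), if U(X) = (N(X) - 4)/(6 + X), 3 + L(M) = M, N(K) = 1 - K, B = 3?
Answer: -76/3 ≈ -25.333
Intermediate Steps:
V = 3 (V = 0 + 3 = 3)
L(M) = -3 + M
U(X) = (-3 - X)/(6 + X) (U(X) = ((1 - X) - 4)/(6 + X) = (-3 - X)/(6 + X))
(19*U(V))*L(0 + 5) = (19*((-3 - 1*3)/(6 + 3)))*(-3 + (0 + 5)) = (19*((-3 - 3)/9))*(-3 + 5) = (19*((⅑)*(-6)))*2 = (19*(-⅔))*2 = -38/3*2 = -76/3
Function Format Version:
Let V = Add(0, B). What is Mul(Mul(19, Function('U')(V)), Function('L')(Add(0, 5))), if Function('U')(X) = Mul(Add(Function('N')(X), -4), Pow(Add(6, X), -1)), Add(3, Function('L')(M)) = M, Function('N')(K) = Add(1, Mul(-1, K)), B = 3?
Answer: Rational(-76, 3) ≈ -25.333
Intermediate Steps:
V = 3 (V = Add(0, 3) = 3)
Function('L')(M) = Add(-3, M)
Function('U')(X) = Mul(Pow(Add(6, X), -1), Add(-3, Mul(-1, X))) (Function('U')(X) = Mul(Add(Add(1, Mul(-1, X)), -4), Pow(Add(6, X), -1)) = Mul(Add(-3, Mul(-1, X)), Pow(Add(6, X), -1)) = Mul(Pow(Add(6, X), -1), Add(-3, Mul(-1, X))))
Mul(Mul(19, Function('U')(V)), Function('L')(Add(0, 5))) = Mul(Mul(19, Mul(Pow(Add(6, 3), -1), Add(-3, Mul(-1, 3)))), Add(-3, Add(0, 5))) = Mul(Mul(19, Mul(Pow(9, -1), Add(-3, -3))), Add(-3, 5)) = Mul(Mul(19, Mul(Rational(1, 9), -6)), 2) = Mul(Mul(19, Rational(-2, 3)), 2) = Mul(Rational(-38, 3), 2) = Rational(-76, 3)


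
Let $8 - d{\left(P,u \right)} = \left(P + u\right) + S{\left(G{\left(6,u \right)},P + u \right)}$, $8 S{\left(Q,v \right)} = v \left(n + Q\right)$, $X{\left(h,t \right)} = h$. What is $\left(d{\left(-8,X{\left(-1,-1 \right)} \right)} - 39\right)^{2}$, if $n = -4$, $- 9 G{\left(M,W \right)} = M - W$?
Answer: $\frac{47961}{64} \approx 749.39$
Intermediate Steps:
$G{\left(M,W \right)} = - \frac{M}{9} + \frac{W}{9}$ ($G{\left(M,W \right)} = - \frac{M - W}{9} = - \frac{M}{9} + \frac{W}{9}$)
$S{\left(Q,v \right)} = \frac{v \left(-4 + Q\right)}{8}$
$d{\left(P,u \right)} = 8 - P - u - \frac{\left(- \frac{14}{3} + \frac{u}{9}\right) \left(P + u\right)}{8}$ ($d{\left(P,u \right)} = 8 - \left(\left(P + u\right) + \frac{\left(P + u\right) \left(-4 + \left(\left(- \frac{1}{9}\right) 6 + \frac{u}{9}\right)\right)}{8}\right) = 8 - \left(\left(P + u\right) + \frac{\left(P + u\right) \left(-4 + \left(- \frac{2}{3} + \frac{u}{9}\right)\right)}{8}\right) = 8 - \left(\left(P + u\right) + \frac{\left(P + u\right) \left(- \frac{14}{3} + \frac{u}{9}\right)}{8}\right) = 8 - \left(\left(P + u\right) + \frac{\left(- \frac{14}{3} + \frac{u}{9}\right) \left(P + u\right)}{8}\right) = 8 - \left(P + u + \frac{\left(- \frac{14}{3} + \frac{u}{9}\right) \left(P + u\right)}{8}\right) = 8 - P - u - \frac{\left(- \frac{14}{3} + \frac{u}{9}\right) \left(P + u\right)}{8}$)
$\left(d{\left(-8,X{\left(-1,-1 \right)} \right)} - 39\right)^{2} = \left(\left(8 - -8 - -1 - \frac{\left(-42 - 1\right) \left(-8 - 1\right)}{72}\right) - 39\right)^{2} = \left(\left(8 + 8 + 1 - \left(- \frac{43}{72}\right) \left(-9\right)\right) - 39\right)^{2} = \left(\left(8 + 8 + 1 - \frac{43}{8}\right) - 39\right)^{2} = \left(\frac{93}{8} - 39\right)^{2} = \left(- \frac{219}{8}\right)^{2} = \frac{47961}{64}$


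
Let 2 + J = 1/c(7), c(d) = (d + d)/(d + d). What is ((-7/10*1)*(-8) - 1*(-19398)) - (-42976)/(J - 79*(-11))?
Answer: 21106626/1085 ≈ 19453.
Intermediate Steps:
c(d) = 1 (c(d) = (2*d)/((2*d)) = (2*d)*(1/(2*d)) = 1)
J = -1 (J = -2 + 1/1 = -2 + 1 = -1)
((-7/10*1)*(-8) - 1*(-19398)) - (-42976)/(J - 79*(-11)) = ((-7/10*1)*(-8) - 1*(-19398)) - (-42976)/(-1 - 79*(-11)) = ((-7*1/10*1)*(-8) + 19398) - (-42976)/(-1 + 869) = (-7/10*1*(-8) + 19398) - (-42976)/868 = (-7/10*(-8) + 19398) - (-42976)/868 = (28/5 + 19398) - 1*(-10744/217) = 97018/5 + 10744/217 = 21106626/1085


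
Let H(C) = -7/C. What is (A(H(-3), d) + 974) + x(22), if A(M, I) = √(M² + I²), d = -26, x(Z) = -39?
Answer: 935 + √6133/3 ≈ 961.10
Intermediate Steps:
A(M, I) = √(I² + M²)
(A(H(-3), d) + 974) + x(22) = (√((-26)² + (-7/(-3))²) + 974) - 39 = (√(676 + (-7*(-⅓))²) + 974) - 39 = (√(676 + (7/3)²) + 974) - 39 = (√(676 + 49/9) + 974) - 39 = (√(6133/9) + 974) - 39 = (√6133/3 + 974) - 39 = (974 + √6133/3) - 39 = 935 + √6133/3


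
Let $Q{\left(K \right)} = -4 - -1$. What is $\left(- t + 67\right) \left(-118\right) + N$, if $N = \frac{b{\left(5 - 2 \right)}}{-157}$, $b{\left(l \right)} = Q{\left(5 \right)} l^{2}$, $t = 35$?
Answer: $- \frac{592805}{157} \approx -3775.8$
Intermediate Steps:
$Q{\left(K \right)} = -3$ ($Q{\left(K \right)} = -4 + 1 = -3$)
$b{\left(l \right)} = - 3 l^{2}$
$N = \frac{27}{157}$ ($N = \frac{\left(-3\right) \left(5 - 2\right)^{2}}{-157} = - 3 \cdot 3^{2} \left(- \frac{1}{157}\right) = \left(-3\right) 9 \left(- \frac{1}{157}\right) = \left(-27\right) \left(- \frac{1}{157}\right) = \frac{27}{157} \approx 0.17197$)
$\left(- t + 67\right) \left(-118\right) + N = \left(\left(-1\right) 35 + 67\right) \left(-118\right) + \frac{27}{157} = \left(-35 + 67\right) \left(-118\right) + \frac{27}{157} = 32 \left(-118\right) + \frac{27}{157} = -3776 + \frac{27}{157} = - \frac{592805}{157}$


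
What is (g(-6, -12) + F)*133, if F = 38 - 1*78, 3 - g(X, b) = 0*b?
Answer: -4921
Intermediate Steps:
g(X, b) = 3 (g(X, b) = 3 - 0*b = 3 - 1*0 = 3 + 0 = 3)
F = -40 (F = 38 - 78 = -40)
(g(-6, -12) + F)*133 = (3 - 40)*133 = -37*133 = -4921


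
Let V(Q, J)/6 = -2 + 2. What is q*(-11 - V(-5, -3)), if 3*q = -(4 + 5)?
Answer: 33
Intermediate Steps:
V(Q, J) = 0 (V(Q, J) = 6*(-2 + 2) = 6*0 = 0)
q = -3 (q = (-(4 + 5))/3 = (-1*9)/3 = (1/3)*(-9) = -3)
q*(-11 - V(-5, -3)) = -3*(-11 - 1*0) = -3*(-11 + 0) = -3*(-11) = 33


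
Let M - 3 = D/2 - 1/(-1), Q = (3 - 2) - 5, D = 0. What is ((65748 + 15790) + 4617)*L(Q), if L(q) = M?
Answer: 344620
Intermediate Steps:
Q = -4 (Q = 1 - 5 = -4)
M = 4 (M = 3 + (0/2 - 1/(-1)) = 3 + (0*(1/2) - 1*(-1)) = 3 + (0 + 1) = 3 + 1 = 4)
L(q) = 4
((65748 + 15790) + 4617)*L(Q) = ((65748 + 15790) + 4617)*4 = (81538 + 4617)*4 = 86155*4 = 344620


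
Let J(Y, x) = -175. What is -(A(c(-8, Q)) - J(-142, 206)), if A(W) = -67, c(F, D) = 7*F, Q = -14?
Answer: -108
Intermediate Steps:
-(A(c(-8, Q)) - J(-142, 206)) = -(-67 - 1*(-175)) = -(-67 + 175) = -1*108 = -108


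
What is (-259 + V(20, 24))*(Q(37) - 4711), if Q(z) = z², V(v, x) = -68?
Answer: 1092834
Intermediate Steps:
(-259 + V(20, 24))*(Q(37) - 4711) = (-259 - 68)*(37² - 4711) = -327*(1369 - 4711) = -327*(-3342) = 1092834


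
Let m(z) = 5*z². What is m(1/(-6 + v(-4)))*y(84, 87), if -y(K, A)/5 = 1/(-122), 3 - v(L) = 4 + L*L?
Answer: 25/64538 ≈ 0.00038737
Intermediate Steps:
v(L) = -1 - L² (v(L) = 3 - (4 + L*L) = 3 - (4 + L²) = 3 + (-4 - L²) = -1 - L²)
y(K, A) = 5/122 (y(K, A) = -5/(-122) = -5*(-1/122) = 5/122)
m(1/(-6 + v(-4)))*y(84, 87) = (5*(1/(-6 + (-1 - 1*(-4)²)))²)*(5/122) = (5*(1/(-6 + (-1 - 1*16)))²)*(5/122) = (5*(1/(-6 + (-1 - 16)))²)*(5/122) = (5*(1/(-6 - 17))²)*(5/122) = (5*(1/(-23))²)*(5/122) = (5*(-1/23)²)*(5/122) = (5*(1/529))*(5/122) = (5/529)*(5/122) = 25/64538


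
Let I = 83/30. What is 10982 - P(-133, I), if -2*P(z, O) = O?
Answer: 659003/60 ≈ 10983.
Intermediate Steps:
I = 83/30 (I = 83*(1/30) = 83/30 ≈ 2.7667)
P(z, O) = -O/2
10982 - P(-133, I) = 10982 - (-1)*83/(2*30) = 10982 - 1*(-83/60) = 10982 + 83/60 = 659003/60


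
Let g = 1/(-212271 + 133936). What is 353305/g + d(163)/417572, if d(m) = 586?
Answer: -5778392064079257/208786 ≈ -2.7676e+10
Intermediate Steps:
g = -1/78335 (g = 1/(-78335) = -1/78335 ≈ -1.2766e-5)
353305/g + d(163)/417572 = 353305/(-1/78335) + 586/417572 = 353305*(-78335) + 586*(1/417572) = -27676147175 + 293/208786 = -5778392064079257/208786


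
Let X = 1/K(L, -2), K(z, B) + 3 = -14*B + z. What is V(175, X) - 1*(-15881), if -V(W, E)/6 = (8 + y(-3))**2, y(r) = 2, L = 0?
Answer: 15281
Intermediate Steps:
K(z, B) = -3 + z - 14*B (K(z, B) = -3 + (-14*B + z) = -3 + (z - 14*B) = -3 + z - 14*B)
X = 1/25 (X = 1/(-3 + 0 - 14*(-2)) = 1/(-3 + 0 + 28) = 1/25 ≈ 0.040000)
V(W, E) = -600 (V(W, E) = -6*(8 + 2)**2 = -6*10**2 = -6*100 = -600)
V(175, X) - 1*(-15881) = -600 - 1*(-15881) = -600 + 15881 = 15281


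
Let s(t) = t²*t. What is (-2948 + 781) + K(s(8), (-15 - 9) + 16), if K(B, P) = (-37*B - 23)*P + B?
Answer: 150081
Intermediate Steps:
s(t) = t³
K(B, P) = B + P*(-23 - 37*B) (K(B, P) = (-23 - 37*B)*P + B = P*(-23 - 37*B) + B = B + P*(-23 - 37*B))
(-2948 + 781) + K(s(8), (-15 - 9) + 16) = (-2948 + 781) + (8³ - 23*((-15 - 9) + 16) - 37*8³*((-15 - 9) + 16)) = -2167 + (512 - 23*(-24 + 16) - 37*512*(-24 + 16)) = -2167 + (512 - 23*(-8) - 37*512*(-8)) = -2167 + (512 + 184 + 151552) = -2167 + 152248 = 150081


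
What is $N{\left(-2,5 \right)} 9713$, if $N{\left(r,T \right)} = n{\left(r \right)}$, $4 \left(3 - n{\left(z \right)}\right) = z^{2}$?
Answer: $19426$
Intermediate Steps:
$n{\left(z \right)} = 3 - \frac{z^{2}}{4}$
$N{\left(r,T \right)} = 3 - \frac{r^{2}}{4}$
$N{\left(-2,5 \right)} 9713 = \left(3 - \frac{\left(-2\right)^{2}}{4}\right) 9713 = \left(3 - 1\right) 9713 = 2 \cdot 9713 = 19426$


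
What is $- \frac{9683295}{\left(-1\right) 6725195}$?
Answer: $\frac{1936659}{1345039} \approx 1.4399$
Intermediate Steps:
$- \frac{9683295}{\left(-1\right) 6725195} = - \frac{9683295}{-6725195} = \left(-9683295\right) \left(- \frac{1}{6725195}\right) = \frac{1936659}{1345039}$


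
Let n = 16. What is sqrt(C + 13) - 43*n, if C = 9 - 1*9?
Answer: -688 + sqrt(13) ≈ -684.39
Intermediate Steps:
C = 0 (C = 9 - 9 = 0)
sqrt(C + 13) - 43*n = sqrt(0 + 13) - 43*16 = sqrt(13) - 688 = -688 + sqrt(13)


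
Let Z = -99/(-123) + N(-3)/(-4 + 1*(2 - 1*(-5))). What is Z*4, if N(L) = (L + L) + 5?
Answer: 232/123 ≈ 1.8862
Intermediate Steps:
N(L) = 5 + 2*L (N(L) = 2*L + 5 = 5 + 2*L)
Z = 58/123 (Z = -99/(-123) + (5 + 2*(-3))/(-4 + 1*(2 - 1*(-5))) = -99*(-1/123) + (5 - 6)/(-4 + 1*(2 + 5)) = 33/41 - 1/(-4 + 1*7) = 33/41 - 1/(-4 + 7) = 33/41 - 1/3 = 58/123 ≈ 0.47154)
Z*4 = (58/123)*4 = 232/123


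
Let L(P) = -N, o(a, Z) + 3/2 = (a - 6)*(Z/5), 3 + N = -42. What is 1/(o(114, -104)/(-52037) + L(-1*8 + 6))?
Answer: 520370/23439129 ≈ 0.022201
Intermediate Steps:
N = -45 (N = -3 - 42 = -45)
o(a, Z) = -3/2 + Z*(-6 + a)/5 (o(a, Z) = -3/2 + (a - 6)*(Z/5) = -3/2 + (-6 + a)*(Z*(1/5)) = -3/2 + (-6 + a)*(Z/5) = -3/2 + Z*(-6 + a)/5)
L(P) = 45 (L(P) = -1*(-45) = 45)
1/(o(114, -104)/(-52037) + L(-1*8 + 6)) = 1/((-3/2 - 6/5*(-104) + (1/5)*(-104)*114)/(-52037) + 45) = 1/((-3/2 + 624/5 - 11856/5)*(-1/52037) + 45) = 1/(-22479/10*(-1/52037) + 45) = 1/(22479/520370 + 45) = 1/(23439129/520370) = 520370/23439129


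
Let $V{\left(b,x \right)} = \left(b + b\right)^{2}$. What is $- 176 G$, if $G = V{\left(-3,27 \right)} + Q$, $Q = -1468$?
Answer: $252032$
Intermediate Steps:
$V{\left(b,x \right)} = 4 b^{2}$ ($V{\left(b,x \right)} = \left(2 b\right)^{2} = 4 b^{2}$)
$G = -1432$ ($G = 4 \left(-3\right)^{2} - 1468 = 4 \cdot 9 - 1468 = 36 - 1468 = -1432$)
$- 176 G = \left(-176\right) \left(-1432\right) = 252032$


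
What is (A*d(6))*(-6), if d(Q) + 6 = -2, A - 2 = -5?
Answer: -144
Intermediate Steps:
A = -3 (A = 2 - 5 = -3)
d(Q) = -8 (d(Q) = -6 - 2 = -8)
(A*d(6))*(-6) = -3*(-8)*(-6) = 24*(-6) = -144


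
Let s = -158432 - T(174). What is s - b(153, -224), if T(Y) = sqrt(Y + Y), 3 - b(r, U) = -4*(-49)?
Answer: -158239 - 2*sqrt(87) ≈ -1.5826e+5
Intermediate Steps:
b(r, U) = -193 (b(r, U) = 3 - (-4)*(-49) = 3 - 1*196 = 3 - 196 = -193)
T(Y) = sqrt(2)*sqrt(Y) (T(Y) = sqrt(2*Y) = sqrt(2)*sqrt(Y))
s = -158432 - 2*sqrt(87) (s = -158432 - sqrt(2)*sqrt(174) = -158432 - 2*sqrt(87) ≈ -1.5845e+5)
s - b(153, -224) = (-158432 - 2*sqrt(87)) - 1*(-193) = (-158432 - 2*sqrt(87)) + 193 = -158239 - 2*sqrt(87)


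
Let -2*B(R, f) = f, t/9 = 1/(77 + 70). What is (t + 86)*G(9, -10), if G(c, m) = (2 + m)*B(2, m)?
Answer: -168680/49 ≈ -3442.4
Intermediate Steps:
t = 3/49 (t = 9/(77 + 70) = 9/147 = 9*(1/147) = 3/49 ≈ 0.061224)
B(R, f) = -f/2
G(c, m) = -m*(2 + m)/2 (G(c, m) = (2 + m)*(-m/2) = -m*(2 + m)/2)
(t + 86)*G(9, -10) = (3/49 + 86)*(-1/2*(-10)*(2 - 10)) = 4217*(-1/2*(-10)*(-8))/49 = (4217/49)*(-40) = -168680/49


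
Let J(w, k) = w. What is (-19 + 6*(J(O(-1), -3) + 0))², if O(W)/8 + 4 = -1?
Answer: 67081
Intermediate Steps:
O(W) = -40 (O(W) = -32 + 8*(-1) = -32 - 8 = -40)
(-19 + 6*(J(O(-1), -3) + 0))² = (-19 + 6*(-40 + 0))² = (-19 + 6*(-40))² = (-19 - 240)² = (-259)² = 67081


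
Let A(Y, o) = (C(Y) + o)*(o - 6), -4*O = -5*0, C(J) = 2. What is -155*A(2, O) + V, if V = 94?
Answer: 1954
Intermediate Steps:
O = 0 (O = -(-5)*0/4 = -¼*0 = 0)
A(Y, o) = (-6 + o)*(2 + o) (A(Y, o) = (2 + o)*(o - 6) = (2 + o)*(-6 + o) = (-6 + o)*(2 + o))
-155*A(2, O) + V = -155*(-12 + 0² - 4*0) + 94 = -155*(-12 + 0 + 0) + 94 = -155*(-12) + 94 = 1860 + 94 = 1954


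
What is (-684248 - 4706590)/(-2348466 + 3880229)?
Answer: -5390838/1531763 ≈ -3.5194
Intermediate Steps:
(-684248 - 4706590)/(-2348466 + 3880229) = -5390838/1531763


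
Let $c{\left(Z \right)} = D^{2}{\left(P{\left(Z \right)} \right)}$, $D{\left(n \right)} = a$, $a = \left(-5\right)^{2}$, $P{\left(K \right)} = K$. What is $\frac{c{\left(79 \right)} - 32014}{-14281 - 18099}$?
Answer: $\frac{31389}{32380} \approx 0.96939$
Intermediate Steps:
$a = 25$
$D{\left(n \right)} = 25$
$c{\left(Z \right)} = 625$ ($c{\left(Z \right)} = 25^{2} = 625$)
$\frac{c{\left(79 \right)} - 32014}{-14281 - 18099} = \frac{625 - 32014}{-14281 - 18099} = - \frac{31389}{-32380} = \left(-31389\right) \left(- \frac{1}{32380}\right) = \frac{31389}{32380}$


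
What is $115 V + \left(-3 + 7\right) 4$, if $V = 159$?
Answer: $18301$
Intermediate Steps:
$115 V + \left(-3 + 7\right) 4 = 115 \cdot 159 + \left(-3 + 7\right) 4 = 18285 + 4 \cdot 4 = 18285 + 16 = 18301$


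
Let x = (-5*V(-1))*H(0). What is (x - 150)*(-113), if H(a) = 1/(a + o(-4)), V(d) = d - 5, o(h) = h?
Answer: 35595/2 ≈ 17798.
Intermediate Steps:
V(d) = -5 + d
H(a) = 1/(-4 + a) (H(a) = 1/(a - 4) = 1/(-4 + a))
x = -15/2 (x = (-5*(-5 - 1))/(-4 + 0) = -5*(-6)/(-4) = 30*(-¼) = -15/2 ≈ -7.5000)
(x - 150)*(-113) = (-15/2 - 150)*(-113) = -315/2*(-113) = 35595/2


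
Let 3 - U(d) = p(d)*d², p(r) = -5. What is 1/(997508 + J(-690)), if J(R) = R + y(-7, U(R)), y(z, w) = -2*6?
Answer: 1/996806 ≈ 1.0032e-6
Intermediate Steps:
U(d) = 3 + 5*d² (U(d) = 3 - (-5)*d² = 3 + 5*d²)
y(z, w) = -12
J(R) = -12 + R (J(R) = R - 12 = -12 + R)
1/(997508 + J(-690)) = 1/(997508 + (-12 - 690)) = 1/(997508 - 702) = 1/996806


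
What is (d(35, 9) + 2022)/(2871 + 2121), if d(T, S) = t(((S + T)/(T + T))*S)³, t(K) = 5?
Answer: 2147/4992 ≈ 0.43009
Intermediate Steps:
d(T, S) = 125 (d(T, S) = 5³ = 125)
(d(35, 9) + 2022)/(2871 + 2121) = (125 + 2022)/(2871 + 2121) = 2147/4992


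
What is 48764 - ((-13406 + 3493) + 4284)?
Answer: 54393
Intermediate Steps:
48764 - ((-13406 + 3493) + 4284) = 48764 - (-9913 + 4284) = 48764 - 1*(-5629) = 48764 + 5629 = 54393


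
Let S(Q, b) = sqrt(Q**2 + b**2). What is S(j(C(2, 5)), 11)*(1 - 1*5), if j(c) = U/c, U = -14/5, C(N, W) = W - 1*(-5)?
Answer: -4*sqrt(75674)/25 ≈ -44.014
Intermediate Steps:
C(N, W) = 5 + W (C(N, W) = W + 5 = 5 + W)
U = -14/5 (U = -14*1/5 = -14/5 ≈ -2.8000)
j(c) = -14/(5*c)
S(j(C(2, 5)), 11)*(1 - 1*5) = sqrt((-14/(5*(5 + 5)))**2 + 11**2)*(1 - 1*5) = sqrt((-14/5/10)**2 + 121)*(1 - 5) = sqrt((-14/5*1/10)**2 + 121)*(-4) = sqrt((-7/25)**2 + 121)*(-4) = sqrt(49/625 + 121)*(-4) = sqrt(75674/625)*(-4) = (sqrt(75674)/25)*(-4) = -4*sqrt(75674)/25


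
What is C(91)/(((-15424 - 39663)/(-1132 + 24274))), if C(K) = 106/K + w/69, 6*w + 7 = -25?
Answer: -22575572/49413039 ≈ -0.45687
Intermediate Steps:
w = -16/3 (w = -7/6 + (1/6)*(-25) = -7/6 - 25/6 = -16/3 ≈ -5.3333)
C(K) = -16/207 + 106/K (C(K) = 106/K - 16/3/69 = 106/K - 16/3*1/69 = 106/K - 16/207 = -16/207 + 106/K)
C(91)/(((-15424 - 39663)/(-1132 + 24274))) = (-16/207 + 106/91)/(((-15424 - 39663)/(-1132 + 24274))) = (-16/207 + 106*(1/91))/((-55087/23142)) = (-16/207 + 106/91)/((-55087*1/23142)) = 20486/(18837*(-55087/23142)) = (20486/18837)*(-23142/55087) = -22575572/49413039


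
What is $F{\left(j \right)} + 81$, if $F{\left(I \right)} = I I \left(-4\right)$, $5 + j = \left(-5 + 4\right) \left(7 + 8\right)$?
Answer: $-1519$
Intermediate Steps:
$j = -20$ ($j = -5 + \left(-5 + 4\right) \left(7 + 8\right) = -5 - 15 = -20$)
$F{\left(I \right)} = - 4 I^{2}$ ($F{\left(I \right)} = I^{2} \left(-4\right) = - 4 I^{2}$)
$F{\left(j \right)} + 81 = - 4 \left(-20\right)^{2} + 81 = \left(-4\right) 400 + 81 = -1600 + 81 = -1519$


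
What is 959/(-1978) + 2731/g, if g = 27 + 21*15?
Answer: 1268485/169119 ≈ 7.5005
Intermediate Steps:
g = 342 (g = 27 + 315 = 342)
959/(-1978) + 2731/g = 959/(-1978) + 2731/342 = 959*(-1/1978) + 2731*(1/342) = -959/1978 + 2731/342 = 1268485/169119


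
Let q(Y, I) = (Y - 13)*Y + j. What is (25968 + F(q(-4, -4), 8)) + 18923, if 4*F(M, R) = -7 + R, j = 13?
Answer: 179565/4 ≈ 44891.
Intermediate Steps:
q(Y, I) = 13 + Y*(-13 + Y) (q(Y, I) = (Y - 13)*Y + 13 = (-13 + Y)*Y + 13 = Y*(-13 + Y) + 13 = 13 + Y*(-13 + Y))
F(M, R) = -7/4 + R/4 (F(M, R) = (-7 + R)/4 = -7/4 + R/4)
(25968 + F(q(-4, -4), 8)) + 18923 = (25968 + (-7/4 + (¼)*8)) + 18923 = (25968 + (-7/4 + 2)) + 18923 = (25968 + ¼) + 18923 = 103873/4 + 18923 = 179565/4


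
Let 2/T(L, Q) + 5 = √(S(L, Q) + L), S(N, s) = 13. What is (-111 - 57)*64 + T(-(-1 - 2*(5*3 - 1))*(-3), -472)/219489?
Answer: -233634627082/21729411 - 2*I*√74/21729411 ≈ -10752.0 - 7.9177e-7*I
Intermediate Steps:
T(L, Q) = 2/(-5 + √(13 + L))
(-111 - 57)*64 + T(-(-1 - 2*(5*3 - 1))*(-3), -472)/219489 = (-111 - 57)*64 + (2/(-5 + √(13 - (-1 - 2*(5*3 - 1))*(-3))))/219489 = -168*64 + (2/(-5 + √(13 - (-1 - 2*(15 - 1))*(-3))))*(1/219489) = -10752 + (2/(-5 + √(13 - (-1 - 2*14)*(-3))))*(1/219489) = -10752 + (2/(-5 + √(13 - (-1 - 28)*(-3))))*(1/219489) = -10752 + (2/(-5 + √(13 - 1*(-29)*(-3))))*(1/219489) = -10752 + (2/(-5 + √(13 + 29*(-3))))*(1/219489) = -10752 + (2/(-5 + √(13 - 87)))*(1/219489) = -10752 + (2/(-5 + √(-74)))*(1/219489) = -10752 + (2/(-5 + I*√74))*(1/219489) = -10752 + 2/(219489*(-5 + I*√74))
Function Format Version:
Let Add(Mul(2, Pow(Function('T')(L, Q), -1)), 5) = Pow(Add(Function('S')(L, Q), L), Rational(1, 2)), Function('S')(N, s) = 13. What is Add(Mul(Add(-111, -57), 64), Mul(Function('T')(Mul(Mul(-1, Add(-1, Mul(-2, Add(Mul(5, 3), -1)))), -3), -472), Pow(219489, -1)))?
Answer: Add(Rational(-233634627082, 21729411), Mul(Rational(-2, 21729411), I, Pow(74, Rational(1, 2)))) ≈ Add(-10752., Mul(-7.9177e-7, I))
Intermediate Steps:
Function('T')(L, Q) = Mul(2, Pow(Add(-5, Pow(Add(13, L), Rational(1, 2))), -1))
Add(Mul(Add(-111, -57), 64), Mul(Function('T')(Mul(Mul(-1, Add(-1, Mul(-2, Add(Mul(5, 3), -1)))), -3), -472), Pow(219489, -1))) = Add(Mul(Add(-111, -57), 64), Mul(Mul(2, Pow(Add(-5, Pow(Add(13, Mul(Mul(-1, Add(-1, Mul(-2, Add(Mul(5, 3), -1)))), -3)), Rational(1, 2))), -1)), Pow(219489, -1))) = Add(Mul(-168, 64), Mul(Mul(2, Pow(Add(-5, Pow(Add(13, Mul(Mul(-1, Add(-1, Mul(-2, Add(15, -1)))), -3)), Rational(1, 2))), -1)), Rational(1, 219489))) = Add(-10752, Mul(Mul(2, Pow(Add(-5, Pow(Add(13, Mul(Mul(-1, Add(-1, Mul(-2, 14))), -3)), Rational(1, 2))), -1)), Rational(1, 219489))) = Add(-10752, Mul(Mul(2, Pow(Add(-5, Pow(Add(13, Mul(Mul(-1, Add(-1, -28)), -3)), Rational(1, 2))), -1)), Rational(1, 219489))) = Add(-10752, Mul(Mul(2, Pow(Add(-5, Pow(Add(13, Mul(Mul(-1, -29), -3)), Rational(1, 2))), -1)), Rational(1, 219489))) = Add(-10752, Mul(Mul(2, Pow(Add(-5, Pow(Add(13, Mul(29, -3)), Rational(1, 2))), -1)), Rational(1, 219489))) = Add(-10752, Mul(Mul(2, Pow(Add(-5, Pow(Add(13, -87), Rational(1, 2))), -1)), Rational(1, 219489))) = Add(-10752, Mul(Mul(2, Pow(Add(-5, Pow(-74, Rational(1, 2))), -1)), Rational(1, 219489))) = Add(-10752, Mul(Mul(2, Pow(Add(-5, Mul(I, Pow(74, Rational(1, 2)))), -1)), Rational(1, 219489))) = Add(-10752, Mul(Rational(2, 219489), Pow(Add(-5, Mul(I, Pow(74, Rational(1, 2)))), -1)))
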